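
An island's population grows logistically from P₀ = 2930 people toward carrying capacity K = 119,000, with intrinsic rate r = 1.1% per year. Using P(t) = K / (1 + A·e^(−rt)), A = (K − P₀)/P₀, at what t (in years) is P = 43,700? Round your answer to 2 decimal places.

t ≈ 285.01 years

A = (119000 − 2930)/2930 = 39.61433
43700 = 119000/(1 + 39.61433·e^(−0.011t)) → 1 + 39.61433·e^(−0.011t) = 2.72311
e^(−0.011t) = 0.043497 → t = ln(22.98999)/0.011 = 3.13506/0.011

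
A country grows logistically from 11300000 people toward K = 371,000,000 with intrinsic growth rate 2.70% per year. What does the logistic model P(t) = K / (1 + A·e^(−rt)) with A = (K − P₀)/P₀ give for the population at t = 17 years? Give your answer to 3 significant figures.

≈ 17,600,000 people

A = (371000000 − 11300000)/11300000 = 31.83186
P(17) = 371000000 / (1 + 31.83186·e^(−0.027·17)) = 371000000 / (1 + 31.83186·0.631915)
= 371000000 / 21.11504 ≈ 17570417.09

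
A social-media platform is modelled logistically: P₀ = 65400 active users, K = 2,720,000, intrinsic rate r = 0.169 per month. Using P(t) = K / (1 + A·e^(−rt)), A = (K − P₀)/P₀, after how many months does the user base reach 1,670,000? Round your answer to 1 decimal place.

t ≈ 24.7 months

A = (2720000 − 65400)/65400 = 40.59021
1670000 = 2720000/(1 + 40.59021·e^(−0.169t)) → 1 + 40.59021·e^(−0.169t) = 1.62874
e^(−0.169t) = 0.01549 → t = ln(64.55777)/0.169 = 4.16756/0.169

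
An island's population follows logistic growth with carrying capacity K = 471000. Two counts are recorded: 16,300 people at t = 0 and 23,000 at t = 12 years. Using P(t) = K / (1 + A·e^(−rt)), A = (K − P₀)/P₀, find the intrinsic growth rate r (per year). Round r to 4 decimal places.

r ≈ 0.0299 per year

A = (471000 − 16300)/16300 = 27.89571
23000 = 471000/(1 + 27.89571·e^(−r·12)) → e^(−12r) = (20.47826 − 1)/27.89571 = 0.698253
r = −ln(0.698253)/12 = 0.35917/12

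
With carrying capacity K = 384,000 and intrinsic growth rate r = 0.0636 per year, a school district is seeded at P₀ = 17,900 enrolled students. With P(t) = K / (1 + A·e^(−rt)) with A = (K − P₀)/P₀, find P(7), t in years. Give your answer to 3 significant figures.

A = (384000 − 17900)/17900 = 20.45251
P(7) = 384000 / (1 + 20.45251·e^(−0.0636·7)) = 384000 / (1 + 20.45251·0.640696)
= 384000 / 14.10385 ≈ 27226.62

≈ 27,200 enrolled students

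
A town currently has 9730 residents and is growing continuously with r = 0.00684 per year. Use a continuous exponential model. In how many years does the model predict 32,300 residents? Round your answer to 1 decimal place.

32300 = 9730 · e^(0.00684·t)
t = ln(32300/9730) / 0.00684 = ln(3.31963) / 0.00684 = 1.19985 / 0.00684

t ≈ 175.4 years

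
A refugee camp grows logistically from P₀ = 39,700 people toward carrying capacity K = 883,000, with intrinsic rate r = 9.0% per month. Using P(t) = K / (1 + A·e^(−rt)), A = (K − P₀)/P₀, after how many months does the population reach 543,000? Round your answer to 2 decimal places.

t ≈ 39.16 months

A = (883000 − 39700)/39700 = 21.24181
543000 = 883000/(1 + 21.24181·e^(−0.09t)) → 1 + 21.24181·e^(−0.09t) = 1.62615
e^(−0.09t) = 0.029477 → t = ln(33.92443)/0.09 = 3.52414/0.09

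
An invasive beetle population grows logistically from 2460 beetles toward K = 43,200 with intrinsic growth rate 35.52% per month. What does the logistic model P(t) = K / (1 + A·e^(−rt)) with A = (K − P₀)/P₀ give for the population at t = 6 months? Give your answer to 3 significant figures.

A = (43200 − 2460)/2460 = 16.56098
P(6) = 43200 / (1 + 16.56098·e^(−0.3552·6)) = 43200 / (1 + 16.56098·0.118695)
= 43200 / 2.9657 ≈ 14566.54

≈ 14,600 beetles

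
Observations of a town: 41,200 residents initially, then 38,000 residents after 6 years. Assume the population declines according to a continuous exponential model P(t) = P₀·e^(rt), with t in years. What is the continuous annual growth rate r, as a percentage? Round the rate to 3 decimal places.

38000 = 41200 · e^(r·6)
e^(6r) = 38000/41200 = 0.92233
r = ln(0.92233) / 6 = -0.08085 / 6

r ≈ -1.348% per year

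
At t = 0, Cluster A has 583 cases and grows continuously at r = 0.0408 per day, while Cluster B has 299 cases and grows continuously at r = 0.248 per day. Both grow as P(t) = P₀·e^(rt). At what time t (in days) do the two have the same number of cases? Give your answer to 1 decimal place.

583·e^(0.0408t) = 299·e^(0.248t)
583/299 = e^((0.248 − 0.0408)t) → ln(1.94983) = 0.2072·t
t = 0.66774 / 0.2072

t ≈ 3.2 days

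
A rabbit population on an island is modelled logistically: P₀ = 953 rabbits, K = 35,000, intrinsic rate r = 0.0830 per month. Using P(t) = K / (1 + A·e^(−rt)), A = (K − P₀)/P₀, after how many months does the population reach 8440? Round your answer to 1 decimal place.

t ≈ 29.3 months

A = (35000 − 953)/953 = 35.72613
8440 = 35000/(1 + 35.72613·e^(−0.083t)) → 1 + 35.72613·e^(−0.083t) = 4.14692
e^(−0.083t) = 0.088085 → t = ln(11.35273)/0.083 = 2.42946/0.083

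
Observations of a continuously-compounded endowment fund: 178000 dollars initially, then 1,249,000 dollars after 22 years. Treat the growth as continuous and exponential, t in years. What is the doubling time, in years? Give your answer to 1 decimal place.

r = ln(1249000/178000) / 22 = ln(7.01685) / 22 ≈ 0.08856 per year
doubling time = ln 2 / |r| = 0.69315 / 0.08856

doubling time ≈ 7.8 years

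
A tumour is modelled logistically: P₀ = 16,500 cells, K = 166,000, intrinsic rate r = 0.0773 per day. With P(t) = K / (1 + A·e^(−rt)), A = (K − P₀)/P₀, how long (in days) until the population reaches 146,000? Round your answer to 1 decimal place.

t ≈ 54.2 days

A = (166000 − 16500)/16500 = 9.06061
146000 = 166000/(1 + 9.06061·e^(−0.0773t)) → 1 + 9.06061·e^(−0.0773t) = 1.13699
e^(−0.0773t) = 0.015119 → t = ln(66.14242)/0.0773 = 4.19181/0.0773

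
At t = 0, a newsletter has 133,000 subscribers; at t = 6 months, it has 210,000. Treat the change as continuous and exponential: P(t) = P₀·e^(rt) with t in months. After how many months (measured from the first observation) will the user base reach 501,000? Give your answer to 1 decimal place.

r = ln(210000/133000) / 6 ≈ 0.076126 per month
t = ln(501000/133000) / r = 1.32626 / 0.076126 ≈ 17.422

t ≈ 17.4 months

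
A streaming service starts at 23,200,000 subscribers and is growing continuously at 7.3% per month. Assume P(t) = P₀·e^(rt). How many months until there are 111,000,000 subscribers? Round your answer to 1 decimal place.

t ≈ 21.4 months

111000000 = 23200000 · e^(0.073·t)
t = ln(111000000/23200000) / 0.073 = ln(4.78448) / 0.073 = 1.56538 / 0.073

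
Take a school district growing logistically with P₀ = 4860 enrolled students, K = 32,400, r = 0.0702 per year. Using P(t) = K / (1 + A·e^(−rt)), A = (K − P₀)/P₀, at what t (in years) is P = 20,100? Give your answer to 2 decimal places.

t ≈ 31.71 years

A = (32400 − 4860)/4860 = 5.66667
20100 = 32400/(1 + 5.66667·e^(−0.0702t)) → 1 + 5.66667·e^(−0.0702t) = 1.61194
e^(−0.0702t) = 0.107989 → t = ln(9.26016)/0.0702 = 2.22572/0.0702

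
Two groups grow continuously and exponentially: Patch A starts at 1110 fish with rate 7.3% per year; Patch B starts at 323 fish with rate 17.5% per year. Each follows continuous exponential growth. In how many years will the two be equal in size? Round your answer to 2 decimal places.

t ≈ 12.10 years

1110·e^(0.073t) = 323·e^(0.175t)
1110/323 = e^((0.175 − 0.073)t) → ln(3.43653) = 0.102·t
t = 1.23446 / 0.102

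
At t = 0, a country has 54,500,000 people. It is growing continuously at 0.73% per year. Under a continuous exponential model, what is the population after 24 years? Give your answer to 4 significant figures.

≈ 64,940,000 people

P(24) = 54500000 · e^(0.0073·24) = 54500000 · e^(0.1752)
= 54500000 · 1.19148 ≈ 64935904.69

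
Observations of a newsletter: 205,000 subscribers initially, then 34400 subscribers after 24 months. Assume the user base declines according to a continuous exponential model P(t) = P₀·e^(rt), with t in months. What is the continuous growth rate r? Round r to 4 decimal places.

r ≈ -0.0744 per month

34400 = 205000 · e^(r·24)
e^(24r) = 34400/205000 = 0.1678
r = ln(0.1678) / 24 = -1.78495 / 24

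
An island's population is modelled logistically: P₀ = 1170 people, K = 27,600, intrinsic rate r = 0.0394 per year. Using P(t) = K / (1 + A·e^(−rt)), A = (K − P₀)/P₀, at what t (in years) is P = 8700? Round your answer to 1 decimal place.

t ≈ 59.4 years

A = (27600 − 1170)/1170 = 22.58974
8700 = 27600/(1 + 22.58974·e^(−0.0394t)) → 1 + 22.58974·e^(−0.0394t) = 3.17241
e^(−0.0394t) = 0.096168 → t = ln(10.39845)/0.0394 = 2.34166/0.0394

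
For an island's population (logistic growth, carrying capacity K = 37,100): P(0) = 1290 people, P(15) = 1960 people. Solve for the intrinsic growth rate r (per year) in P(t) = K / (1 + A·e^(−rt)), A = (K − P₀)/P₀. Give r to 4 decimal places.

r ≈ 0.0291 per year

A = (37100 − 1290)/1290 = 27.75969
1960 = 37100/(1 + 27.75969·e^(−r·15)) → e^(−15r) = (18.92857 − 1)/27.75969 = 0.645849
r = −ln(0.645849)/15 = 0.43719/15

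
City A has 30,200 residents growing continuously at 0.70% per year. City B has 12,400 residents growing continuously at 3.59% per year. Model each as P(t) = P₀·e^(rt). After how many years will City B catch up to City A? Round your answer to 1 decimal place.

30200·e^(0.007t) = 12400·e^(0.0359t)
30200/12400 = e^((0.0359 − 0.007)t) → ln(2.43548) = 0.0289·t
t = 0.89015 / 0.0289

t ≈ 30.8 years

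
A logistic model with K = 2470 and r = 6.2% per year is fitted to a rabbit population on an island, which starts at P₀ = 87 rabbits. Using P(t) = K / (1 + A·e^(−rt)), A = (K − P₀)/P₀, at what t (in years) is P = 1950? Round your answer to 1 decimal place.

t ≈ 74.7 years

A = (2470 − 87)/87 = 27.3908
1950 = 2470/(1 + 27.3908·e^(−0.062t)) → 1 + 27.3908·e^(−0.062t) = 1.26667
e^(−0.062t) = 0.009736 → t = ln(102.71552)/0.062 = 4.63196/0.062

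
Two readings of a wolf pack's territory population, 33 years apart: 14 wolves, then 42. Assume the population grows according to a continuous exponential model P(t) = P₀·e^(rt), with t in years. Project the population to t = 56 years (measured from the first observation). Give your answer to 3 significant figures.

≈ 90.3 wolves

r = ln(42/14) / 33 ≈ 0.033291 per year
P(56) = 14 · e^(0.033291·56) = 14 · 6.45149 ≈ 90.32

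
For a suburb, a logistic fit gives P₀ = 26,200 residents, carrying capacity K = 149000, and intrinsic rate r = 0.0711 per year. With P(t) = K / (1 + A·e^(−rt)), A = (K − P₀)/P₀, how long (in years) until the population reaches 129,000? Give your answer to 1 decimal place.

t ≈ 47.9 years

A = (149000 − 26200)/26200 = 4.68702
129000 = 149000/(1 + 4.68702·e^(−0.0711t)) → 1 + 4.68702·e^(−0.0711t) = 1.15504
e^(−0.0711t) = 0.033078 → t = ln(30.2313)/0.0711 = 3.40888/0.0711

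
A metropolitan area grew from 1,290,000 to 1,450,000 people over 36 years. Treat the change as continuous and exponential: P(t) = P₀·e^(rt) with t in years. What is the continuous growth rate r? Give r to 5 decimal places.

1450000 = 1290000 · e^(r·36)
e^(36r) = 1450000/1290000 = 1.12403
r = ln(1.12403) / 36 = 0.11692 / 36

r ≈ 0.00325 per year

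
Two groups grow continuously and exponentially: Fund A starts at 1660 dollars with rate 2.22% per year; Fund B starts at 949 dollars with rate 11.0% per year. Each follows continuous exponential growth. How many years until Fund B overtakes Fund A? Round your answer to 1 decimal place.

t ≈ 6.4 years

1660·e^(0.0222t) = 949·e^(0.11t)
1660/949 = e^((0.11 − 0.0222)t) → ln(1.74921) = 0.0878·t
t = 0.55916 / 0.0878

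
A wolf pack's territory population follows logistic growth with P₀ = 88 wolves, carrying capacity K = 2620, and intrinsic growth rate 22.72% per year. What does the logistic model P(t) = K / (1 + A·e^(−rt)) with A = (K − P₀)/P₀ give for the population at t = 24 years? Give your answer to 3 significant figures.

A = (2620 − 88)/88 = 28.77273
P(24) = 2620 / (1 + 28.77273·e^(−0.2272·24)) = 2620 / (1 + 28.77273·0.004284)
= 2620 / 1.12327 ≈ 2332.47

≈ 2,330 wolves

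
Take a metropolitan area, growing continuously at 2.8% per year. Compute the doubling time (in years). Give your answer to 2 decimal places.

doubling time ≈ 24.76 years

doubling time = ln(2) / |r| = 0.69315 / 0.028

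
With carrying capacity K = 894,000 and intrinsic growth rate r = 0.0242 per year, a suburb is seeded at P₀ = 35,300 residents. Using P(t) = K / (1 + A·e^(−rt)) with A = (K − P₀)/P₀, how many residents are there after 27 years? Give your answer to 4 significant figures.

≈ 65,470 residents

A = (894000 − 35300)/35300 = 24.32578
P(27) = 894000 / (1 + 24.32578·e^(−0.0242·27)) = 894000 / (1 + 24.32578·0.520274)
= 894000 / 13.65607 ≈ 65465.41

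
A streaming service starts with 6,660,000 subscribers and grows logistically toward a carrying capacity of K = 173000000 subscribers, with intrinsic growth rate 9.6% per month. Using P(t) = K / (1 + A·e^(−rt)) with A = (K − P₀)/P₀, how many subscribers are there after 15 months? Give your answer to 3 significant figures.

A = (173000000 − 6660000)/6660000 = 24.97598
P(15) = 173000000 / (1 + 24.97598·e^(−0.096·15)) = 173000000 / (1 + 24.97598·0.236928)
= 173000000 / 6.9175 ≈ 25009027.79

≈ 25,000,000 subscribers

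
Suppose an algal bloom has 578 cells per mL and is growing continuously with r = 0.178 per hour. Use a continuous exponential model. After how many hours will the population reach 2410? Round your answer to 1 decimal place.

2410 = 578 · e^(0.178·t)
t = ln(2410/578) / 0.178 = ln(4.16955) / 0.178 = 1.42781 / 0.178

t ≈ 8.0 hours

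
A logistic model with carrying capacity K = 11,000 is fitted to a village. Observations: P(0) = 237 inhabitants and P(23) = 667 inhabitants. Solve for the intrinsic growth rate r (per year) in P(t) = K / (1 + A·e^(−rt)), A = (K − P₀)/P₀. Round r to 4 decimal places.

r ≈ 0.0468 per year

A = (11000 − 237)/237 = 45.4135
667 = 11000/(1 + 45.4135·e^(−r·23)) → e^(−23r) = (16.49175 − 1)/45.4135 = 0.341127
r = −ln(0.341127)/23 = 1.0755/23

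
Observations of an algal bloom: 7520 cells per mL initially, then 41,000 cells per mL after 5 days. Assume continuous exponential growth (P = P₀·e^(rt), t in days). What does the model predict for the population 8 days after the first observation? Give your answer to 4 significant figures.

r = ln(41000/7520) / 5 ≈ 0.339201 per day
P(8) = 7520 · e^(0.339201·8) = 7520 · 15.08362 ≈ 113428.83

≈ 113,400 cells per mL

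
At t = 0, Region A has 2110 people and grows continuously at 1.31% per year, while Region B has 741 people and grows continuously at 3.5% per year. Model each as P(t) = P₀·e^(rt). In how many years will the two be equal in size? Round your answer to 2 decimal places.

t ≈ 47.78 years

2110·e^(0.0131t) = 741·e^(0.035t)
2110/741 = e^((0.035 − 0.0131)t) → ln(2.8475) = 0.0219·t
t = 1.04644 / 0.0219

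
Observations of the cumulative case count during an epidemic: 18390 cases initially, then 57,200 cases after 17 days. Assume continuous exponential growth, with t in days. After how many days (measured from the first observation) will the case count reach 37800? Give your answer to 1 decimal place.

t ≈ 10.8 days

r = ln(57200/18390) / 17 ≈ 0.06675 per day
t = ln(37800/18390) / r = 0.7205 / 0.06675 ≈ 10.794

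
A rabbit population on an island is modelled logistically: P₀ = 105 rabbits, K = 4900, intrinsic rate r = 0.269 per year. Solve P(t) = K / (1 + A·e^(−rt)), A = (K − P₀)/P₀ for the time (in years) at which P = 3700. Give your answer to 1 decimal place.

A = (4900 − 105)/105 = 45.66667
3700 = 4900/(1 + 45.66667·e^(−0.269t)) → 1 + 45.66667·e^(−0.269t) = 1.32432
e^(−0.269t) = 0.007102 → t = ln(140.80556)/0.269 = 4.94738/0.269

t ≈ 18.4 years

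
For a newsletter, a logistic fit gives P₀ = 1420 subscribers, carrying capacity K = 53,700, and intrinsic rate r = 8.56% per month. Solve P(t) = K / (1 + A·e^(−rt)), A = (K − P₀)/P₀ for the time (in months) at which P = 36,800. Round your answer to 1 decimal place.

t ≈ 51.2 months

A = (53700 − 1420)/1420 = 36.8169
36800 = 53700/(1 + 36.8169·e^(−0.0856t)) → 1 + 36.8169·e^(−0.0856t) = 1.45924
e^(−0.0856t) = 0.012474 → t = ln(80.16935)/0.0856 = 4.38414/0.0856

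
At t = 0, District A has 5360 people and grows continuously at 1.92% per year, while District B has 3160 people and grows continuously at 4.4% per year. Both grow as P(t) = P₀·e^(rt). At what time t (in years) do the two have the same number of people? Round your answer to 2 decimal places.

t ≈ 21.31 years

5360·e^(0.0192t) = 3160·e^(0.044t)
5360/3160 = e^((0.044 − 0.0192)t) → ln(1.6962) = 0.0248·t
t = 0.52839 / 0.0248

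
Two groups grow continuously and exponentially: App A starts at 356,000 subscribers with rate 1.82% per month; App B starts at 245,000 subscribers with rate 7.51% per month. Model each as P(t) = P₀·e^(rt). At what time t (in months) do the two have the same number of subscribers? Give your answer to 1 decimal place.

356000·e^(0.0182t) = 245000·e^(0.0751t)
356000/245000 = e^((0.0751 − 0.0182)t) → ln(1.45306) = 0.0569·t
t = 0.37367 / 0.0569

t ≈ 6.6 months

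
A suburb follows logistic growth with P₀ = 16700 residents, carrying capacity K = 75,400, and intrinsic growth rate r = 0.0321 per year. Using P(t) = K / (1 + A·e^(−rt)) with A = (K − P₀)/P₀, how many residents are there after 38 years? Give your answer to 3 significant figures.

A = (75400 − 16700)/16700 = 3.51497
P(38) = 75400 / (1 + 3.51497·e^(−0.0321·38)) = 75400 / (1 + 3.51497·0.295289)
= 75400 / 2.03793 ≈ 36998.28

≈ 37,000 residents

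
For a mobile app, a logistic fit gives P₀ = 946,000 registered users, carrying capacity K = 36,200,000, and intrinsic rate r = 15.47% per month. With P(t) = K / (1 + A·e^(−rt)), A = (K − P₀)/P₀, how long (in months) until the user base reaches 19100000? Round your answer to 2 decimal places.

A = (36200000 − 946000)/946000 = 37.26638
19100000 = 36200000/(1 + 37.26638·e^(−0.1547t)) → 1 + 37.26638·e^(−0.1547t) = 1.89529
e^(−0.1547t) = 0.024024 → t = ln(41.62503)/0.1547 = 3.7287/0.1547

t ≈ 24.10 months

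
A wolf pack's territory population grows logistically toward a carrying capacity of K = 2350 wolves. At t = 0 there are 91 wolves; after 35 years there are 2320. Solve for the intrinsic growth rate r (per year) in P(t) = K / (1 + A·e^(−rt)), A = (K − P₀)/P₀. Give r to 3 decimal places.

r ≈ 0.216 per year

A = (2350 − 91)/91 = 24.82418
2320 = 2350/(1 + 24.82418·e^(−r·35)) → e^(−35r) = (1.01293 − 1)/24.82418 = 0.000521
r = −ln(0.000521)/35 = 7.55994/35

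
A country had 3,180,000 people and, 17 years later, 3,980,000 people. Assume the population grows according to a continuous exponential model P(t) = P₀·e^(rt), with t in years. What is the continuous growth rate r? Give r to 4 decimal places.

r ≈ 0.0132 per year

3980000 = 3180000 · e^(r·17)
e^(17r) = 3980000/3180000 = 1.25157
r = ln(1.25157) / 17 = 0.2244 / 17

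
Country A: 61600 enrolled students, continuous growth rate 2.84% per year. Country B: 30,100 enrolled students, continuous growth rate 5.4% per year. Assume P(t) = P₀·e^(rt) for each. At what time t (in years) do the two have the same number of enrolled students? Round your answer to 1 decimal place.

61600·e^(0.0284t) = 30100·e^(0.054t)
61600/30100 = e^((0.054 − 0.0284)t) → ln(2.04651) = 0.0256·t
t = 0.71614 / 0.0256

t ≈ 28.0 years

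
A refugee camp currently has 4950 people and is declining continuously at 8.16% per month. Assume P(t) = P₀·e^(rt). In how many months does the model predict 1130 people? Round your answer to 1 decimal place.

1130 = 4950 · e^(-0.0816·t)
t = ln(1130/4950) / -0.0816 = ln(0.22828) / -0.0816 = -1.47717 / -0.0816

t ≈ 18.1 months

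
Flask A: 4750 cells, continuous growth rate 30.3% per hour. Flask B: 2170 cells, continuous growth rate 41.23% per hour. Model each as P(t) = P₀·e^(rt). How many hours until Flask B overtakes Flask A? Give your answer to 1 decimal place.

t ≈ 7.2 hours

4750·e^(0.303t) = 2170·e^(0.4123t)
4750/2170 = e^((0.4123 − 0.303)t) → ln(2.18894) = 0.1093·t
t = 0.78342 / 0.1093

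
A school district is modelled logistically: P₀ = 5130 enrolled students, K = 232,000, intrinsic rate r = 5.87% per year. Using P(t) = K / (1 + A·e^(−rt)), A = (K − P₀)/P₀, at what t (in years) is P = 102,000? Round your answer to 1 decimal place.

A = (232000 − 5130)/5130 = 44.22417
102000 = 232000/(1 + 44.22417·e^(−0.0587t)) → 1 + 44.22417·e^(−0.0587t) = 2.27451
e^(−0.0587t) = 0.028819 → t = ln(34.69897)/0.0587 = 3.54671/0.0587

t ≈ 60.4 years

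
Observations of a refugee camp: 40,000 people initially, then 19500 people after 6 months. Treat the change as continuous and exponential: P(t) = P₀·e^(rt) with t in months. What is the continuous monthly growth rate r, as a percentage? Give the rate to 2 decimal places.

r ≈ -11.97% per month

19500 = 40000 · e^(r·6)
e^(6r) = 19500/40000 = 0.4875
r = ln(0.4875) / 6 = -0.71846 / 6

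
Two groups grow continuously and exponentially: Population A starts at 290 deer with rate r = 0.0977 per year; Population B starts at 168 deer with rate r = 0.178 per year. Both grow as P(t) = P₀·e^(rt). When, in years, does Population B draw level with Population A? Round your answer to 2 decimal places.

t ≈ 6.80 years

290·e^(0.0977t) = 168·e^(0.178t)
290/168 = e^((0.178 − 0.0977)t) → ln(1.72619) = 0.0803·t
t = 0.54592 / 0.0803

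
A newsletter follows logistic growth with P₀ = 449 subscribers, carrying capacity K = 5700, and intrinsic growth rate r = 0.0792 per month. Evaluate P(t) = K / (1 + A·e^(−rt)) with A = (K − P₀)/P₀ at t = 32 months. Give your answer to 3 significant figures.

≈ 2,960 subscribers

A = (5700 − 449)/449 = 11.69488
P(32) = 5700 / (1 + 11.69488·e^(−0.0792·32)) = 5700 / (1 + 11.69488·0.079309)
= 5700 / 1.92751 ≈ 2957.18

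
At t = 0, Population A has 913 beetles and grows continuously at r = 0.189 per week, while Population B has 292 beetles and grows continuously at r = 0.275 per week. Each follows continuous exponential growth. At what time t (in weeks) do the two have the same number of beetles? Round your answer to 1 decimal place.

913·e^(0.189t) = 292·e^(0.275t)
913/292 = e^((0.275 − 0.189)t) → ln(3.12671) = 0.086·t
t = 1.13998 / 0.086

t ≈ 13.3 weeks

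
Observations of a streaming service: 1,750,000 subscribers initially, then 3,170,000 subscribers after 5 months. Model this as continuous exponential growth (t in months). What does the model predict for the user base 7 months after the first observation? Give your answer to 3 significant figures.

≈ 4,020,000 subscribers

r = ln(3170000/1750000) / 5 ≈ 0.118823 per month
P(7) = 1750000 · e^(0.118823·7) = 1750000 · 2.29736 ≈ 4020385.96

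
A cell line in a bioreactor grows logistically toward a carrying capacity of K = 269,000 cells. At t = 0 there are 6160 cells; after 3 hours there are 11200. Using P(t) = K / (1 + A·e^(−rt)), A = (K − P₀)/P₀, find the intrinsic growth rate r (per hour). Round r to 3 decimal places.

r ≈ 0.206 per hour

A = (269000 − 6160)/6160 = 42.66883
11200 = 269000/(1 + 42.66883·e^(−r·3)) → e^(−3r) = (24.01786 − 1)/42.66883 = 0.539454
r = −ln(0.539454)/3 = 0.6172/3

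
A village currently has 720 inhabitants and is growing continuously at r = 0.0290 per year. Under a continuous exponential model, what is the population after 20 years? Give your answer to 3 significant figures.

P(20) = 720 · e^(0.029·20) = 720 · e^(0.58)
= 720 · 1.78604 ≈ 1285.95

≈ 1,290 inhabitants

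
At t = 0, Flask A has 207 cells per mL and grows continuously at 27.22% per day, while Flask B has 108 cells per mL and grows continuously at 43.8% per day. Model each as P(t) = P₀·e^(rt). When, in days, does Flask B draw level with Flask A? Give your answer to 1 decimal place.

t ≈ 3.9 days

207·e^(0.2722t) = 108·e^(0.438t)
207/108 = e^((0.438 − 0.2722)t) → ln(1.91667) = 0.1658·t
t = 0.65059 / 0.1658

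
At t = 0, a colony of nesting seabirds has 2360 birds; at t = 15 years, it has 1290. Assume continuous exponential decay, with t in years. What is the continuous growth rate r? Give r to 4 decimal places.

1290 = 2360 · e^(r·15)
e^(15r) = 1290/2360 = 0.54661
r = ln(0.54661) / 15 = -0.60402 / 15

r ≈ -0.0403 per year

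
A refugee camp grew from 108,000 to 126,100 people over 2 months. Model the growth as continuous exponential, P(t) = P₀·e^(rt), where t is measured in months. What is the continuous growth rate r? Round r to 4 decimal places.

r ≈ 0.0775 per month

126100 = 108000 · e^(r·2)
e^(2r) = 126100/108000 = 1.16759
r = ln(1.16759) / 2 = 0.15494 / 2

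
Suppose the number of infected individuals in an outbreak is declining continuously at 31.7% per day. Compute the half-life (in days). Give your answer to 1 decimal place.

half-life ≈ 2.2 days

half-life = ln(2) / |r| = 0.69315 / 0.317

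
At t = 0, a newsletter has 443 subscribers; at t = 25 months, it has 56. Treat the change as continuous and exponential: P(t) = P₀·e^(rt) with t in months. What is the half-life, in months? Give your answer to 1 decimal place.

r = ln(56/443) / 25 = ln(0.12641) / 25 ≈ -0.082729 per month
half-life = ln 2 / |r| = 0.69315 / 0.082729

half-life ≈ 8.4 months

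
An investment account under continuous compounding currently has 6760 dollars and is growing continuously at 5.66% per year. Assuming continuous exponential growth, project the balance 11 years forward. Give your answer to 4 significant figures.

P(11) = 6760 · e^(0.0566·11) = 6760 · e^(0.6226)
= 6760 · 1.86377 ≈ 12599.07

≈ 12,600 dollars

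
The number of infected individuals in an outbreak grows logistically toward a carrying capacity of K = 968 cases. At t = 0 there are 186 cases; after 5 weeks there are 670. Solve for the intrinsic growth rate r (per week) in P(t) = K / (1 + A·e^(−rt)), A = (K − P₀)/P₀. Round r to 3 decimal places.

A = (968 − 186)/186 = 4.2043
670 = 968/(1 + 4.2043·e^(−r·5)) → e^(−5r) = (1.44478 − 1)/4.2043 = 0.105791
r = −ln(0.105791)/5 = 2.24629/5

r ≈ 0.449 per week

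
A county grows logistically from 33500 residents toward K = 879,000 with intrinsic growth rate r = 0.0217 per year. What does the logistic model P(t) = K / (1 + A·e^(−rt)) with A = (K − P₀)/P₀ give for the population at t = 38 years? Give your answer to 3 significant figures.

A = (879000 − 33500)/33500 = 25.23881
P(38) = 879000 / (1 + 25.23881·e^(−0.0217·38)) = 879000 / (1 + 25.23881·0.43841)
= 879000 / 12.06495 ≈ 72855.65

≈ 72,900 residents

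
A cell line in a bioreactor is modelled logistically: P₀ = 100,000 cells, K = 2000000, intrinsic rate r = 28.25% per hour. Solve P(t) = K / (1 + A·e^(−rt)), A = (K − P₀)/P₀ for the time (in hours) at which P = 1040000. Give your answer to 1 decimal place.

A = (2000000 − 100000)/100000 = 19
1040000 = 2000000/(1 + 19·e^(−0.2825t)) → 1 + 19·e^(−0.2825t) = 1.92308
e^(−0.2825t) = 0.048583 → t = ln(20.58333)/0.2825 = 3.02448/0.2825

t ≈ 10.7 hours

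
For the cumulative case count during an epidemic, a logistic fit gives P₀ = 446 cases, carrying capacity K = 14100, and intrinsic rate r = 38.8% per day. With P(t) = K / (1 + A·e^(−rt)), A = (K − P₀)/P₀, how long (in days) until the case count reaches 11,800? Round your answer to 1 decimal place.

A = (14100 − 446)/446 = 30.61435
11800 = 14100/(1 + 30.61435·e^(−0.388t)) → 1 + 30.61435·e^(−0.388t) = 1.19492
e^(−0.388t) = 0.006367 → t = ln(157.06492)/0.388 = 5.05666/0.388

t ≈ 13.0 days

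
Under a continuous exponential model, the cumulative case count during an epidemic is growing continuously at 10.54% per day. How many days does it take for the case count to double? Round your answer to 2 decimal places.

doubling time ≈ 6.58 days

doubling time = ln(2) / |r| = 0.69315 / 0.1054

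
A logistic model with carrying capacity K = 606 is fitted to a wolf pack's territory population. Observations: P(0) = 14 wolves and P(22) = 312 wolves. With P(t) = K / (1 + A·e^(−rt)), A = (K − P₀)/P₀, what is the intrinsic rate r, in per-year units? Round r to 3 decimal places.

r ≈ 0.173 per year

A = (606 − 14)/14 = 42.28571
312 = 606/(1 + 42.28571·e^(−r·22)) → e^(−22r) = (1.94231 − 1)/42.28571 = 0.022284
r = −ln(0.022284)/22 = 3.80387/22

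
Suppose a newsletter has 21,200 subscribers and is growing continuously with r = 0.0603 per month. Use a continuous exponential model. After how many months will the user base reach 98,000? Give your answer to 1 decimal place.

t ≈ 25.4 months

98000 = 21200 · e^(0.0603·t)
t = ln(98000/21200) / 0.0603 = ln(4.62264) / 0.0603 = 1.53097 / 0.0603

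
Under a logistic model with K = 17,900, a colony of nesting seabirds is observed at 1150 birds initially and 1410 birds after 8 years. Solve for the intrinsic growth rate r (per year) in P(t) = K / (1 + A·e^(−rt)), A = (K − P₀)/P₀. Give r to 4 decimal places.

A = (17900 − 1150)/1150 = 14.56522
1410 = 17900/(1 + 14.56522·e^(−r·8)) → e^(−8r) = (12.69504 − 1)/14.56522 = 0.802943
r = −ln(0.802943)/8 = 0.21947/8

r ≈ 0.0274 per year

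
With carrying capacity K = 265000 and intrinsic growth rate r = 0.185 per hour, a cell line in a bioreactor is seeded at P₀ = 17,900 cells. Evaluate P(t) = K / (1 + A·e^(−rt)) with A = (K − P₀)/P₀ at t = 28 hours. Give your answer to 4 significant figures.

A = (265000 − 17900)/17900 = 13.80447
P(28) = 265000 / (1 + 13.80447·e^(−0.185·28)) = 265000 / (1 + 13.80447·0.005628)
= 265000 / 1.07769 ≈ 245895.94

≈ 245,900 cells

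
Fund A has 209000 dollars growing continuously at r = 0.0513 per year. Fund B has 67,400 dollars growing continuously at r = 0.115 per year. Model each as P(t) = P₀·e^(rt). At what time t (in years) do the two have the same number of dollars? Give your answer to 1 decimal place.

209000·e^(0.0513t) = 67400·e^(0.115t)
209000/67400 = e^((0.115 − 0.0513)t) → ln(3.10089) = 0.0637·t
t = 1.13169 / 0.0637

t ≈ 17.8 years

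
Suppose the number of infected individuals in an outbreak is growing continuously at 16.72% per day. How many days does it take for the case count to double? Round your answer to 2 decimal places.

doubling time ≈ 4.15 days

doubling time = ln(2) / |r| = 0.69315 / 0.1672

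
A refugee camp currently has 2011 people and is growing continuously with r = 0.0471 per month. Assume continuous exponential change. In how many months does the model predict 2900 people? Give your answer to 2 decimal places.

2900 = 2011 · e^(0.0471·t)
t = ln(2900/2011) / 0.0471 = ln(1.44207) / 0.0471 = 0.36608 / 0.0471

t ≈ 7.77 months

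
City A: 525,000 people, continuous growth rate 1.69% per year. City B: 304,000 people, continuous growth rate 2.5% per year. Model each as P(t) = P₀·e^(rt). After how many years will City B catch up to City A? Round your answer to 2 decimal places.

525000·e^(0.0169t) = 304000·e^(0.025t)
525000/304000 = e^((0.025 − 0.0169)t) → ln(1.72697) = 0.0081·t
t = 0.54637 / 0.0081

t ≈ 67.45 years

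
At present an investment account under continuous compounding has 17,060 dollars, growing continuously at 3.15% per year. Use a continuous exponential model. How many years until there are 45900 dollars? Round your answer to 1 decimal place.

45900 = 17060 · e^(0.0315·t)
t = ln(45900/17060) / 0.0315 = ln(2.6905) / 0.0315 = 0.98973 / 0.0315

t ≈ 31.4 years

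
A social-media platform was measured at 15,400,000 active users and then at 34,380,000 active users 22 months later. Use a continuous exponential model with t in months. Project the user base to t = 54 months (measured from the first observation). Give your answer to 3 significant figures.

≈ 111,000,000 active users

r = ln(34380000/15400000) / 22 ≈ 0.036505 per month
P(54) = 15400000 · e^(0.036505·54) = 15400000 · 7.17974 ≈ 110568070.05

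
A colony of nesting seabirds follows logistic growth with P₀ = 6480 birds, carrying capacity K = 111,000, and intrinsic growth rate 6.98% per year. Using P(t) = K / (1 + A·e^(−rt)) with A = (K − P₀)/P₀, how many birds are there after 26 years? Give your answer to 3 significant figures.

≈ 30,600 birds

A = (111000 − 6480)/6480 = 16.12963
P(26) = 111000 / (1 + 16.12963·e^(−0.0698·26)) = 111000 / (1 + 16.12963·0.16287)
= 111000 / 3.62704 ≈ 30603.46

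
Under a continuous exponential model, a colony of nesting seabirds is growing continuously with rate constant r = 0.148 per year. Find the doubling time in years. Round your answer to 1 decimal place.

doubling time = ln(2) / |r| = 0.69315 / 0.148

doubling time ≈ 4.7 years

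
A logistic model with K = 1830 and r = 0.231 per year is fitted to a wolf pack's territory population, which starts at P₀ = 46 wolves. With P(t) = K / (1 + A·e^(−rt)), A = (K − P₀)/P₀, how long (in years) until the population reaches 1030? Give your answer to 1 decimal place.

t ≈ 16.9 years

A = (1830 − 46)/46 = 38.78261
1030 = 1830/(1 + 38.78261·e^(−0.231t)) → 1 + 38.78261·e^(−0.231t) = 1.7767
e^(−0.231t) = 0.020027 → t = ln(49.93261)/0.231 = 3.91067/0.231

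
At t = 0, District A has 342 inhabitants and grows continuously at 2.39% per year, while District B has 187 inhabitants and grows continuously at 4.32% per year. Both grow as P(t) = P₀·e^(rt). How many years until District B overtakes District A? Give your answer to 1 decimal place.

342·e^(0.0239t) = 187·e^(0.0432t)
342/187 = e^((0.0432 − 0.0239)t) → ln(1.82888) = 0.0193·t
t = 0.6037 / 0.0193

t ≈ 31.3 years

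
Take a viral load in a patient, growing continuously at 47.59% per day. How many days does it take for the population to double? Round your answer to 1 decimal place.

doubling time = ln(2) / |r| = 0.69315 / 0.4759

doubling time ≈ 1.5 days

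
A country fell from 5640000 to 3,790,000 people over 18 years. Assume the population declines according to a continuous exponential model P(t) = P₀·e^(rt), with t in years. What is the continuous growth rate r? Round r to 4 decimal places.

r ≈ -0.0221 per year

3790000 = 5640000 · e^(r·18)
e^(18r) = 3790000/5640000 = 0.67199
r = ln(0.67199) / 18 = -0.39752 / 18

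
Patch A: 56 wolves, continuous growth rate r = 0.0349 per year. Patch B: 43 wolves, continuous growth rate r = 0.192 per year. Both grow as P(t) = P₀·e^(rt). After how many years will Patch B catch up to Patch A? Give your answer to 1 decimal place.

56·e^(0.0349t) = 43·e^(0.192t)
56/43 = e^((0.192 − 0.0349)t) → ln(1.30233) = 0.1571·t
t = 0.26415 / 0.1571

t ≈ 1.7 years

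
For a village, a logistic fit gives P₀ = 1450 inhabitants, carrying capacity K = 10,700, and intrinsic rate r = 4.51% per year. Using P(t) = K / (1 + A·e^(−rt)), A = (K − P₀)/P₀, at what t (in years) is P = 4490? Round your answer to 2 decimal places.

A = (10700 − 1450)/1450 = 6.37931
4490 = 10700/(1 + 6.37931·e^(−0.0451t)) → 1 + 6.37931·e^(−0.0451t) = 2.38307
e^(−0.0451t) = 0.216806 → t = ln(4.61242)/0.0451 = 1.52875/0.0451

t ≈ 33.90 years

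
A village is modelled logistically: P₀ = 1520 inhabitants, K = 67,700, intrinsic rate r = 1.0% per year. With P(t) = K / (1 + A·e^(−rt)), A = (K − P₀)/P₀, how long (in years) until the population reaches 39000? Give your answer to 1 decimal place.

A = (67700 − 1520)/1520 = 43.53947
39000 = 67700/(1 + 43.53947·e^(−0.01t)) → 1 + 43.53947·e^(−0.01t) = 1.7359
e^(−0.01t) = 0.016902 → t = ln(59.16514)/0.01 = 4.08033/0.01

t ≈ 408.0 years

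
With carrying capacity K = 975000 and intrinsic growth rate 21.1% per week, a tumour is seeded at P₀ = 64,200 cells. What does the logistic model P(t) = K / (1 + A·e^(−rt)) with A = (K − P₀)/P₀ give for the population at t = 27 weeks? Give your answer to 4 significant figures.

≈ 930,700 cells

A = (975000 − 64200)/64200 = 14.18692
P(27) = 975000 / (1 + 14.18692·e^(−0.211·27)) = 975000 / (1 + 14.18692·0.003356)
= 975000 / 1.04761 ≈ 930688.48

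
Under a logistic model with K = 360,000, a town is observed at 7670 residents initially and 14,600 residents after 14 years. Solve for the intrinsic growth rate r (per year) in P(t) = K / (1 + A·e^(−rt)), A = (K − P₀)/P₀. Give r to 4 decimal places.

A = (360000 − 7670)/7670 = 45.93611
14600 = 360000/(1 + 45.93611·e^(−r·14)) → e^(−14r) = (24.65753 − 1)/45.93611 = 0.515009
r = −ln(0.515009)/14 = 0.66357/14

r ≈ 0.0474 per year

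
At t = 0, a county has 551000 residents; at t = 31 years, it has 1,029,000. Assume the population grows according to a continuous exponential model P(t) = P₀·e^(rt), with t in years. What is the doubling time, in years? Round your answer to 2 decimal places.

doubling time ≈ 34.40 years

r = ln(1029000/551000) / 31 = ln(1.86751) / 31 ≈ 0.020149 per year
doubling time = ln 2 / |r| = 0.69315 / 0.020149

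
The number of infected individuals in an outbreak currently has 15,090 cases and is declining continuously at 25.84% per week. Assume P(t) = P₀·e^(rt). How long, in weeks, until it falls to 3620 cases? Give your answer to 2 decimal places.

3620 = 15090 · e^(-0.2584·t)
t = ln(3620/15090) / -0.2584 = ln(0.23989) / -0.2584 = -1.42756 / -0.2584

t ≈ 5.52 weeks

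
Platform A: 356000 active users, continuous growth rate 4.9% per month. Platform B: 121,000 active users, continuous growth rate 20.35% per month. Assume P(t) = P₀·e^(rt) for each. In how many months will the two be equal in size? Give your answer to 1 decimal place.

356000·e^(0.049t) = 121000·e^(0.2035t)
356000/121000 = e^((0.2035 − 0.049)t) → ln(2.94215) = 0.1545·t
t = 1.07914 / 0.1545

t ≈ 7.0 months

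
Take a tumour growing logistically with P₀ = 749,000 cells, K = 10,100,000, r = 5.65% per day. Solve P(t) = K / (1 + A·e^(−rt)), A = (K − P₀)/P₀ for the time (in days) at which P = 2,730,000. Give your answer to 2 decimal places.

t ≈ 27.10 days

A = (10100000 − 749000)/749000 = 12.48465
2730000 = 10100000/(1 + 12.48465·e^(−0.0565t)) → 1 + 12.48465·e^(−0.0565t) = 3.69963
e^(−0.0565t) = 0.216236 → t = ln(4.62457)/0.0565 = 1.53138/0.0565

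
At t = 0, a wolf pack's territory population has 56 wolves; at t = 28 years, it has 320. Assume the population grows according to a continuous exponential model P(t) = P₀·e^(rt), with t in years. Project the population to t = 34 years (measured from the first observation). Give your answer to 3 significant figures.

≈ 465 wolves

r = ln(320/56) / 28 ≈ 0.062249 per year
P(34) = 56 · e^(0.062249·34) = 56 · 8.30172 ≈ 464.9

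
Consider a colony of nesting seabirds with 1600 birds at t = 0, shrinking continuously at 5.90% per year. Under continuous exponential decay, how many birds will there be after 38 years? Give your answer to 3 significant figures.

≈ 170 birds

P(38) = 1600 · e^(-0.059·38) = 1600 · e^(-2.242)
= 1600 · 0.10625 ≈ 169.99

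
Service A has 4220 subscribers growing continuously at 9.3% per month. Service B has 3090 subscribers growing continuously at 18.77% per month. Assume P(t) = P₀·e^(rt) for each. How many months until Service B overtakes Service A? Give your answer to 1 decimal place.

t ≈ 3.3 months

4220·e^(0.093t) = 3090·e^(0.1877t)
4220/3090 = e^((0.1877 − 0.093)t) → ln(1.3657) = 0.0947·t
t = 0.31166 / 0.0947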